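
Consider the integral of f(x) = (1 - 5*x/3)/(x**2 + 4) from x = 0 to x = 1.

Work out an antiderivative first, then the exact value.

Antiderivative: F(x) = (-5*log(x**2 + 4) + 3*atan(x/2))/6; value = -5*log(5)/6 + atan(1/2)/2 + 5*log(4)/6

Any candidate F(x) must reproduce f(x) exactly when differentiated.
F(x) = (-5*log(x**2 + 4) + 3*atan(x/2))/6 is an antiderivative of f.
Check: d/dx[(-5*log(x**2 + 4) + 3*atan(x/2))/6] = (3 - 5*x)/(3*x**2 + 12), which equals f(x).
F(1) = -5*log(5)/6 + atan(1/2)/2; F(0) = -5*log(4)/6.
Integral = F(1) - F(0) = -5*log(5)/6 + atan(1/2)/2 + 5*log(4)/6.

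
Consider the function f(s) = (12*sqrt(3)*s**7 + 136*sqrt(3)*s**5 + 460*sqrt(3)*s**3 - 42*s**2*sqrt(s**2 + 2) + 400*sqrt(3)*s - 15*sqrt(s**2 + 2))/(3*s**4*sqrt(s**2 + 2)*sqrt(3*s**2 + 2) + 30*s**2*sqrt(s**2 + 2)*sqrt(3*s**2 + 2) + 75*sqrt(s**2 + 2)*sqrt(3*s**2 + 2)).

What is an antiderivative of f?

Recognize the product-rule pattern: f = u'v + uv' with u = sqrt(3*s**2 + 2)/3, v = -3*s/(2*(s**2 + 5)) + 2*sqrt(3*s**2 + 6), so integration by parts undoes it.
Check: d/ds[sqrt(3*s**2 + 2)*(-3*s/(2*(s**2 + 5)) + 2*sqrt(3*s**2 + 6))/3] = (12*sqrt(3)*s**7 + 136*sqrt(3)*s**5 + 460*sqrt(3)*s**3 - 42*s**2*sqrt(s**2 + 2) + 400*sqrt(3)*s - 15*sqrt(s**2 + 2))/(3*s**4*sqrt(s**2 + 2)*sqrt(3*s**2 + 2) + 30*s**2*sqrt(s**2 + 2)*sqrt(3*s**2 + 2) + 75*sqrt(s**2 + 2)*sqrt(3*s**2 + 2)) = f(s).

An antiderivative is F(s) = sqrt(3*s**2 + 2)*(-3*s/(2*(s**2 + 5)) + 2*sqrt(3*s**2 + 6))/3.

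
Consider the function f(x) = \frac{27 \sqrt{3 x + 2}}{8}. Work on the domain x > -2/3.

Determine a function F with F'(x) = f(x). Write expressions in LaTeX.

An antiderivative is F(x) = \frac{3 \left(3 x + 2\right)^{\frac{3}{2}}}{4}.

Recover f(x) by differentiating a candidate F(x); any mismatch rules it out.
Check: d/dx[\frac{3 \left(3 x + 2\right)^{\frac{3}{2}}}{4}] = \frac{27 \sqrt{3 x + 2}}{8} = f(x).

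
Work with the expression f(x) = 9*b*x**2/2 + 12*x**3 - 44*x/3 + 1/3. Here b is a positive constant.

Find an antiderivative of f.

The integrand splits into summands that can be handled one at a time.
Check: d/dx[3*b*x**3/2 + 3*x**4 - 22*x**2/3 + x/3] = 9*b*x**2/2 + 12*x**3 - 44*x/3 + 1/3 = f(x).

An antiderivative is F(x) = 3*b*x**3/2 + 3*x**4 - 22*x**2/3 + x/3.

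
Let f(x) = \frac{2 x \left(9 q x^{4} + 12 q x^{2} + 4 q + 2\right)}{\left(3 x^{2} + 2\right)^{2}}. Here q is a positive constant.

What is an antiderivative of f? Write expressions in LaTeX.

Any candidate F(x) must reproduce f(x) exactly when differentiated.
Check: d/dx[\frac{3 q x^{2} \left(3 x^{2} + 2\right) - 2}{3 \left(3 x^{2} + 2\right)}] = \frac{18 q x^{5} + 24 q x^{3} + 8 q x + 4 x}{9 x^{4} + 12 x^{2} + 4}, which equals f(x).

An antiderivative is F(x) = \frac{3 q x^{2} \left(3 x^{2} + 2\right) - 2}{3 \left(3 x^{2} + 2\right)}.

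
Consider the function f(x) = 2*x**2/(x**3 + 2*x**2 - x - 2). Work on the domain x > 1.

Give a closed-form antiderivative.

The denominator factors as (x - 1)*(x + 1)*(x + 2); partial fractions split f into directly integrable pieces: 8/(3*(x + 2)) - 1/(x + 1) + 1/(3*(x - 1)).
Check: d/dx[-(-log(x - 1) + 3*log(x + 1) - 8*log(x + 2))/3] = 2*x**2/(x**3 + 2*x**2 - x - 2) = f(x).

An antiderivative is F(x) = -(-log(x - 1) + 3*log(x + 1) - 8*log(x + 2))/3.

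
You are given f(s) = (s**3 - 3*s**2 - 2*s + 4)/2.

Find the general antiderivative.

F(s) = (s**2 - 2*s - 4)**2/8 + C

The substitution u = s**2/4 - s/2 - 1 works: f is exactly (dF/du)*(du/ds) for that inner function.
Check: d/ds[(s**2 - 2*s - 4)**2/8] = s**3/2 - 3*s**2/2 - s + 2, which equals f(s).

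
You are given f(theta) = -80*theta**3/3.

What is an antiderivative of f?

Any candidate F(theta) must reproduce f(theta) exactly when differentiated.
Check: d/dtheta[-20*theta**4/3] = -80*theta**3/3 = f(theta).

An antiderivative is F(theta) = -20*theta**4/3.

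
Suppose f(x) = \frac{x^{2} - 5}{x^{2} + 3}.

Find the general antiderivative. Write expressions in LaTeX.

For F(x) to be correct the identity F'(x) - f(x) = 0 must hold.
Check: d/dx[\frac{3 x - 8 \sqrt{3} \operatorname{atan}{\left(\frac{\sqrt{3} x}{3} \right)}}{3}] = \frac{x^{2} - 5}{x^{2} + 3} = f(x).

F(x) = \frac{3 x - 8 \sqrt{3} \operatorname{atan}{\left(\frac{\sqrt{3} x}{3} \right)}}{3} + C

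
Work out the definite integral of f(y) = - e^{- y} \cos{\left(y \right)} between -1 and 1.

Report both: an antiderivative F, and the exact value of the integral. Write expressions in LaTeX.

Antiderivative: F(y) = \frac{\left(- \sin{\left(y \right)} + \cos{\left(y \right)}\right) e^{- y}}{2}; value = - \frac{e \sin{\left(1 \right)}}{2} - \frac{e \cos{\left(1 \right)}}{2} - \frac{\sin{\left(1 \right)}}{2 e} + \frac{\cos{\left(1 \right)}}{2 e}

For F(y) to be correct the identity F'(y) - f(y) = 0 must hold.
F(y) = \frac{\left(- \sin{\left(y \right)} + \cos{\left(y \right)}\right) e^{- y}}{2} is an antiderivative of f.
Check: d/dy[\frac{\left(- \sin{\left(y \right)} + \cos{\left(y \right)}\right) e^{- y}}{2}] = - e^{- y} \cos{\left(y \right)} = f(y).
F(1) = - \frac{\sin{\left(1 \right)}}{2 e} + \frac{\cos{\left(1 \right)}}{2 e}; F(-1) = \frac{e \cos{\left(1 \right)}}{2} + \frac{e \sin{\left(1 \right)}}{2}.
Integral = F(1) - F(-1) = - \frac{e \sin{\left(1 \right)}}{2} - \frac{e \cos{\left(1 \right)}}{2} - \frac{\sin{\left(1 \right)}}{2 e} + \frac{\cos{\left(1 \right)}}{2 e}.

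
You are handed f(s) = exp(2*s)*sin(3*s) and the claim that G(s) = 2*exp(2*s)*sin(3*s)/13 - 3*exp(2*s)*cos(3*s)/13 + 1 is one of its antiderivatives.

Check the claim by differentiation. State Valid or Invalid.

Valid - differentiating G returns exactly f.

d/ds[G] = exp(2*s)*sin(3*s)
This equals f(s) exactly, so the claim holds.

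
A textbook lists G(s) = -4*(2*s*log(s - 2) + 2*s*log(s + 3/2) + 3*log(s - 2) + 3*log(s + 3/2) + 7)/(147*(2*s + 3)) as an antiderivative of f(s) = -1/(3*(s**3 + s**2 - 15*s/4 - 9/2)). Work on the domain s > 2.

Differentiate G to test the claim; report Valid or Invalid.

Invalid: d/ds[G] - f = -16/(294*s + 441), which is not 0.

d/ds[G] = (-32*s**2 + 16*s - 100)/(588*s**3 + 588*s**2 - 2205*s - 2646)
d/ds[G] - f(s) = -16/(294*s + 441) != 0.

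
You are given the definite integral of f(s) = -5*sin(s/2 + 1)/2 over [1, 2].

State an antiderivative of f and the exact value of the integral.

Antiderivative: F(s) = 5*cos(s/2 + 1); value = 5*cos(2) - 5*cos(3/2)

For F(s) to be correct the identity F'(s) - f(s) = 0 must hold.
F(s) = 5*cos(s/2 + 1) is an antiderivative of f.
Check: d/ds[5*cos(s/2 + 1)] = -5*sin(s/2 + 1)/2 = f(s).
F(2) = 5*cos(2); F(1) = 5*cos(3/2).
Integral = F(2) - F(1) = 5*cos(2) - 5*cos(3/2).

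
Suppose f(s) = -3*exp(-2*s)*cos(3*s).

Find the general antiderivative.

For F(s) to be correct the identity F'(s) - f(s) = 0 must hold.
Check: d/ds[-9*exp(-2*s)*sin(3*s)/13 + 6*exp(-2*s)*cos(3*s)/13] = -3*exp(-2*s)*cos(3*s) = f(s).

F(s) = -9*exp(-2*s)*sin(3*s)/13 + 6*exp(-2*s)*cos(3*s)/13 + C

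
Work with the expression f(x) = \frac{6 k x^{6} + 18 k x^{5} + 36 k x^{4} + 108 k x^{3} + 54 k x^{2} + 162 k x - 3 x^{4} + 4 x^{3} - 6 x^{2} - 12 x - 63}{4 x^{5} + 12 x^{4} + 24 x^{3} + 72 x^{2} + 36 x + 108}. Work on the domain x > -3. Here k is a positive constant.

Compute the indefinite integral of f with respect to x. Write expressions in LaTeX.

Whatever form F(x) takes, F'(x) = f(x) is non-negotiable.
Check: d/dx[\frac{3 k x^{4} + 9 k x^{2} - 3 x^{2} \log{\left(x + 3 \right)} - 4 x - 9 \log{\left(x + 3 \right)}}{4 \left(x^{2} + 3\right)}] = \frac{6 k x^{6} + 18 k x^{5} + 36 k x^{4} + 108 k x^{3} + 54 k x^{2} + 162 k x - 3 x^{4} + 4 x^{3} - 6 x^{2} - 12 x - 63}{4 x^{5} + 12 x^{4} + 24 x^{3} + 72 x^{2} + 36 x + 108} = f(x).

F(x) = \frac{3 k x^{4} + 9 k x^{2} - 3 x^{2} \log{\left(x + 3 \right)} - 4 x - 9 \log{\left(x + 3 \right)}}{4 \left(x^{2} + 3\right)} + C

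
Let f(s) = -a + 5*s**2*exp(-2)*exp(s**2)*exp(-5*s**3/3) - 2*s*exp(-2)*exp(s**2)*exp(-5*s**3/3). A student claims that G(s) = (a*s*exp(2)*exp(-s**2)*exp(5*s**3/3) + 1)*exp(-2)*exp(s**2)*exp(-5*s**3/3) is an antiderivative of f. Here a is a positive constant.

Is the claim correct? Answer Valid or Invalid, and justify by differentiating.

d/ds[G] = (a*exp(2)*exp(5*s**3/3) - 5*s**2*exp(s**2) + 2*s*exp(s**2))*exp(-2)*exp(-5*s**3/3)
d/ds[G] - f(s) = (2*a*exp(2)*exp(-s**2)*exp(5*s**3/3) - 10*s**2 + 4*s)*exp(-2)*exp(s**2)*exp(-5*s**3/3) != 0.

Invalid: d/ds[G] - f = (2*a*exp(2)*exp(-s**2)*exp(5*s**3/3) - 10*s**2 + 4*s)*exp(-2)*exp(s**2)*exp(-5*s**3/3), which is not 0.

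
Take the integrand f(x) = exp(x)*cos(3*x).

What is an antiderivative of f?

Differentiate the proposed F(x) back; it has to land on f(x) exactly.
Check: d/dx[3*exp(x)*sin(3*x)/10 + exp(x)*cos(3*x)/10] = exp(x)*cos(3*x) = f(x).

An antiderivative is F(x) = 3*exp(x)*sin(3*x)/10 + exp(x)*cos(3*x)/10.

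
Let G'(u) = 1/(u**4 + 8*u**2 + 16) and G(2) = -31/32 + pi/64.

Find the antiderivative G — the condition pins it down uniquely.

Differentiate the proposed G(u) back; it has to land on the given G'(u).
A general antiderivative is u/(8*u**2 + 32) + atan(u/2)/16 + C.
The condition gives C = -31/32 + pi/64 - (1/32 + pi/64) = -1.
So G(u) = u/(8*u**2 + 32) + atan(u/2)/16 - 1.
Check: d/du[u/(8*u**2 + 32) + atan(u/2)/16 - 1] = 1/(u**4 + 8*u**2 + 16) = G'(u).

G(u) = u/(8*u**2 + 32) + atan(u/2)/16 - 1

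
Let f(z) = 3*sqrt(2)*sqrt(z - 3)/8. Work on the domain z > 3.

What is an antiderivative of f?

A candidate is checked by its d/dz: the result must match f(z).
Check: d/dz[sqrt(2)*(z - 3)**(3/2)/4] = 3*sqrt(2)*sqrt(z - 3)/8 = f(z).

An antiderivative is F(z) = sqrt(2)*(z - 3)**(3/2)/4.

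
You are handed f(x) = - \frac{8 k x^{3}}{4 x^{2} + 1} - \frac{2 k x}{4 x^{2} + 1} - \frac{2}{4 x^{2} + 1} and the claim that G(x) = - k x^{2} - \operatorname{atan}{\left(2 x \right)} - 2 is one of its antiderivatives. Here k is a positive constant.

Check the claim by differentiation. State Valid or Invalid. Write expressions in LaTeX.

Valid - the claim checks out under differentiation.

d/dx[G] = \frac{- 8 k x^{3} - 2 k x - 2}{4 x^{2} + 1}
This equals f(x) exactly, so the claim holds.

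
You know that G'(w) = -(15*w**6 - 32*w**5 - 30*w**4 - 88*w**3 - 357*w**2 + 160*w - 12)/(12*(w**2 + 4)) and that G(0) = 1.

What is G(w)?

A candidate passes only if d/dw[G] lands on the given G'(w) exactly.
A general antiderivative is -w**5/4 + 2*w**4/3 + 5*w**3/2 - 5*w**2/3 - w/4 + atan(w/2) + C.
The condition gives C = 1 - (0) = 1.
So G(w) = -w**5/4 + 2*w**4/3 + 5*w**3/2 - 5*w**2/3 - w/4 + atan(w/2) + 1.
Check: d/dw[-w**5/4 + 2*w**4/3 + 5*w**3/2 - 5*w**2/3 - w/4 + atan(w/2) + 1] = (-15*w**6 + 32*w**5 + 30*w**4 + 88*w**3 + 357*w**2 - 160*w + 12)/(12*w**2 + 48), which equals G'(w).

G(w) = -w**5/4 + 2*w**4/3 + 5*w**3/2 - 5*w**2/3 - w/4 + atan(w/2) + 1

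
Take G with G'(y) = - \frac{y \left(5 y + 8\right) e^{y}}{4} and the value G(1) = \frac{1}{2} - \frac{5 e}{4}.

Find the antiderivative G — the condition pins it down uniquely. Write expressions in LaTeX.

G'(y) has the shape u'v + uv' for u = - \frac{5 y^{2}}{4} + \frac{y}{2} - \frac{1}{2} and v = e^{y} — it is the derivative of the product u*v.
A general antiderivative is \frac{\left(- 5 y^{2} + 2 y - 2\right) e^{y}}{4} + C.
The condition gives C = \frac{1}{2} - \frac{5 e}{4} - (- \frac{5 e}{4}) = \frac{1}{2}.
So G(y) = - \frac{5 y^{2} e^{y} - 2 y e^{y} + 2 e^{y} - 2}{4}.
Check: d/dy[- \frac{5 y^{2} e^{y} - 2 y e^{y} + 2 e^{y} - 2}{4}] = - \frac{5 y^{2} e^{y}}{4} - 2 y e^{y}, which equals G'(y).

G(y) = - \frac{5 y^{2} e^{y} - 2 y e^{y} + 2 e^{y} - 2}{4}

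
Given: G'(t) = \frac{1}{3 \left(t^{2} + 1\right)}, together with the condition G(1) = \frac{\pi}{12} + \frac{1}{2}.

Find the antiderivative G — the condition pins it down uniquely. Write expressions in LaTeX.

G(t) = \frac{\operatorname{atan}{\left(t \right)}}{3} + \frac{1}{2}

For G(t) to be correct, d/dt[G] must agree with the stated G'(t) identically.
A general antiderivative is \frac{\operatorname{atan}{\left(t \right)}}{3} + C.
The condition gives C = \frac{\pi}{12} + \frac{1}{2} - (\frac{\pi}{12}) = \frac{1}{2}.
So G(t) = \frac{\operatorname{atan}{\left(t \right)}}{3} + \frac{1}{2}.
Check: d/dt[\frac{\operatorname{atan}{\left(t \right)}}{3} + \frac{1}{2}] = \frac{1}{3 t^{2} + 3}, which equals G'(t).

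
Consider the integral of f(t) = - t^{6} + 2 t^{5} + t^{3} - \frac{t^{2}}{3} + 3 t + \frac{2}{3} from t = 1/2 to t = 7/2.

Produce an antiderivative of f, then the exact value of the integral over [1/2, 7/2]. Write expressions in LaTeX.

Antiderivative: F(t) = \frac{t \left(- 36 t^{6} + 84 t^{5} + 63 t^{3} - 28 t^{2} + 378 t + 168\right)}{252}; value = - \frac{113627}{448}

Integrate term by term and add the pieces.
F(t) = \frac{t \left(- 36 t^{6} + 84 t^{5} + 63 t^{3} - 28 t^{2} + 378 t + 168\right)}{252} is an antiderivative of f.
Check: d/dt[\frac{t \left(- 36 t^{6} + 84 t^{5} + 63 t^{3} - 28 t^{2} + 378 t + 168\right)}{252}] = - t^{6} + 2 t^{5} + t^{3} - \frac{t^{2}}{3} + 3 t + \frac{2}{3} = f(t).
F(7/2) = - \frac{291361}{1152}; F(1/2) = \frac{5759}{8064}.
Integral = F(7/2) - F(1/2) = - \frac{113627}{448}.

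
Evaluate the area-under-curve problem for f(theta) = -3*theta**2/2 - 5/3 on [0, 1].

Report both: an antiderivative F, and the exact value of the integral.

Antiderivative: F(theta) = theta*(-3*theta**2 - 10)/6; value = -13/6

Differentiate the proposed F(theta) back; it has to land on f(theta) exactly.
F(theta) = theta*(-3*theta**2 - 10)/6 is an antiderivative of f.
Check: d/dtheta[theta*(-3*theta**2 - 10)/6] = -3*theta**2/2 - 5/3 = f(theta).
F(1) = -13/6; F(0) = 0.
Integral = F(1) - F(0) = -13/6.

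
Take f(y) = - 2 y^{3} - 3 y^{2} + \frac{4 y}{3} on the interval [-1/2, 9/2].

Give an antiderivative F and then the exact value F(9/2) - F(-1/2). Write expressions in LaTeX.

The integrand splits into summands that can be handled one at a time.
F(y) = - \frac{y^{4}}{2} - y^{3} + \frac{2 y^{2}}{3} is an antiderivative of f.
Check: d/dy[- \frac{y^{4}}{2} - y^{3} + \frac{2 y^{2}}{3}] = - 2 y^{3} - 3 y^{2} + \frac{4 y}{3} = f(y).
F(9/2) = - \frac{9045}{32}; F(-1/2) = \frac{25}{96}.
Integral = F(9/2) - F(-1/2) = - \frac{3395}{12}.

Antiderivative: F(y) = - \frac{y^{4}}{2} - y^{3} + \frac{2 y^{2}}{3}; value = - \frac{3395}{12}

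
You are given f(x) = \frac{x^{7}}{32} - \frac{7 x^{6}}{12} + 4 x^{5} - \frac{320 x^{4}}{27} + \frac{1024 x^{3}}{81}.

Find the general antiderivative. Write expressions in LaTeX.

The substitution u = \frac{x^{2}}{4} - \frac{4 x}{3} works: f is exactly (dF/du)*(du/dx) for that inner function.
Check: d/dx[\frac{x^{4} \left(3 x - 16\right)^{4}}{20736}] = \frac{x^{7}}{32} - \frac{7 x^{6}}{12} + 4 x^{5} - \frac{320 x^{4}}{27} + \frac{1024 x^{3}}{81} = f(x).

F(x) = \frac{x^{4} \left(3 x - 16\right)^{4}}{20736} + C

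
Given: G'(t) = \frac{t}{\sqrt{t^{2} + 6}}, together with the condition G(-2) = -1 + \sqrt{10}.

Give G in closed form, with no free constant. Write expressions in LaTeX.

The substitution u = t^{2} + 6 works: G'(t) is exactly (dG/du)*(du/dt) for that inner function.
A general antiderivative is \sqrt{t^{2} + 6} + C.
The condition gives C = -1 + \sqrt{10} - (\sqrt{10}) = -1.
So G(t) = \sqrt{t^{2} + 6} - 1.
Check: d/dt[\sqrt{t^{2} + 6} - 1] = \frac{t}{\sqrt{t^{2} + 6}} = G'(t).

G(t) = \sqrt{t^{2} + 6} - 1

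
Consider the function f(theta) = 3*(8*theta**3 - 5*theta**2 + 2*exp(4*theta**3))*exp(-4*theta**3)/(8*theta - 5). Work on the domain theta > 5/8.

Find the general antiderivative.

Check any antiderivative F(theta) by computing F'(theta) and comparing it with f(theta).
Check: d/dtheta[(3*exp(4*theta**3)*log(4*theta - 5/2) - 1)*exp(-4*theta**3)/4] = (24*theta**3 - 15*theta**2 + 6*exp(4*theta**3))/(8*theta*exp(4*theta**3) - 5*exp(4*theta**3)), which equals f(theta).

F(theta) = (3*exp(4*theta**3)*log(4*theta - 5/2) - 1)*exp(-4*theta**3)/4 + C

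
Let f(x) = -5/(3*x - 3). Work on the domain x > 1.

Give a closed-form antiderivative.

An antiderivative is F(x) = -5*log(2*x - 2)/3.

For F(x) to be correct the identity F'(x) - f(x) = 0 must hold.
Check: d/dx[-5*log(2*x - 2)/3] = -5/(3*x - 3) = f(x).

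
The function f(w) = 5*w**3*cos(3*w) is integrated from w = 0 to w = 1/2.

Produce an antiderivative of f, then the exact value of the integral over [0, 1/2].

Since d/dw undoes antidifferentiation here, F'(w) = f(w) is required of F(w).
F(w) = 5*(9*w**3*sin(3*w) + 9*w**2*cos(3*w) - 6*w*sin(3*w) - 2*cos(3*w))/27 is an antiderivative of f.
Check: d/dw[5*(9*w**3*sin(3*w) + 9*w**2*cos(3*w) - 6*w*sin(3*w) - 2*cos(3*w))/27] = 5*w**3*cos(3*w) = f(w).
F(1/2) = -25*sin(3/2)/72 + 5*cos(3/2)/108; F(0) = -10/27.
Integral = F(1/2) - F(0) = -25*sin(3/2)/72 + 5*cos(3/2)/108 + 10/27.

Antiderivative: F(w) = 5*(9*w**3*sin(3*w) + 9*w**2*cos(3*w) - 6*w*sin(3*w) - 2*cos(3*w))/27; value = -25*sin(3/2)/72 + 5*cos(3/2)/108 + 10/27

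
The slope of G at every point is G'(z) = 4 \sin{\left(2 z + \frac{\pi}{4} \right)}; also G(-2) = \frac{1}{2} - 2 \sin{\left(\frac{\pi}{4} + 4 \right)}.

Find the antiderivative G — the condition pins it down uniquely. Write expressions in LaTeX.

Whatever form G(z) takes, its d/dz must return the stated G'(z).
A general antiderivative is - 2 \cos{\left(2 z + \frac{\pi}{4} \right)} + C.
The condition gives C = \frac{1}{2} - 2 \sin{\left(\frac{\pi}{4} + 4 \right)} - (- 2 \sin{\left(\frac{\pi}{4} + 4 \right)}) = \frac{1}{2}.
So G(z) = \frac{1 - 4 \cos{\left(2 z + \frac{\pi}{4} \right)}}{2}.
Check: d/dz[\frac{1 - 4 \cos{\left(2 z + \frac{\pi}{4} \right)}}{2}] = 4 \sin{\left(2 z + \frac{\pi}{4} \right)} = G'(z).

G(z) = \frac{1 - 4 \cos{\left(2 z + \frac{\pi}{4} \right)}}{2}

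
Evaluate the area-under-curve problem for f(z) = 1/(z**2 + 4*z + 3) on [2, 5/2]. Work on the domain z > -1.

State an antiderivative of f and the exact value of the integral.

Antiderivative: F(z) = log(z + 1)/2 - log(z + 3)/2; value = -log(11/2)/2 - log(3)/2 + log(7/2)/2 + log(5)/2

The denominator factors as (z + 1)*(z + 3); partial fractions split f into directly integrable pieces: -1/(2*(z + 3)) + 1/(2*(z + 1)).
F(z) = log(z + 1)/2 - log(z + 3)/2 is an antiderivative of f.
Check: d/dz[log(z + 1)/2 - log(z + 3)/2] = 1/(z**2 + 4*z + 3) = f(z).
F(5/2) = -log(11/2)/2 + log(7/2)/2; F(2) = -log(5)/2 + log(3)/2.
Integral = F(5/2) - F(2) = -log(11/2)/2 - log(3)/2 + log(7/2)/2 + log(5)/2.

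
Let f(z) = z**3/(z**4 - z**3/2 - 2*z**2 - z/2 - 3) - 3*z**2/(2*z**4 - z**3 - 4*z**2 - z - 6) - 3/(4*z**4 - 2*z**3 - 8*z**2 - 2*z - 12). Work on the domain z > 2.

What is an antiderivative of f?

An antiderivative is F(z) = log(z - 2)/14 + 60*log(z + 3/2)/91 + 7*log(z**2 + 1)/52 - 2*atan(z)/13.

Factor the denominator (2*(z - 2)*(2*z + 3)*(z**2 + 1)) and decompose: f = (7*z - 4)/(26*(z**2 + 1)) + 120/(91*(2*z + 3)) + 1/(14*(z - 2)); each piece integrates to a log, atan, or power term.
Check: d/dz[log(z - 2)/14 + 60*log(z + 3/2)/91 + 7*log(z**2 + 1)/52 - 2*atan(z)/13] = (4*z**3 - 6*z**2 - 3)/(4*z**4 - 2*z**3 - 8*z**2 - 2*z - 12), which equals f(z).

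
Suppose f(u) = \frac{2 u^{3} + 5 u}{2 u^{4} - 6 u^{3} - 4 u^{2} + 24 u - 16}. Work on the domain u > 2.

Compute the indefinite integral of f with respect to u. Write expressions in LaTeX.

The denominator factors as 2 \left(u - 2\right)^{2} \left(u - 1\right) \left(u + 2\right); partial fractions split f into directly integrable pieces: \frac{13}{48 \left(u + 2\right)} + \frac{7}{6 \left(u - 1\right)} - \frac{7}{16 \left(u - 2\right)} + \frac{13}{4 \left(u - 2\right)^{2}}.
Check: d/du[\frac{- 21 u \log{\left(u - 2 \right)} + 56 u \log{\left(u - 1 \right)} + 13 u \log{\left(u + 2 \right)} + 42 \log{\left(u - 2 \right)} - 112 \log{\left(u - 1 \right)} - 26 \log{\left(u + 2 \right)} - 156}{48 \left(u - 2\right)}] = \frac{2 u^{3} + 5 u}{2 u^{4} - 6 u^{3} - 4 u^{2} + 24 u - 16} = f(u).

F(u) = \frac{- 21 u \log{\left(u - 2 \right)} + 56 u \log{\left(u - 1 \right)} + 13 u \log{\left(u + 2 \right)} + 42 \log{\left(u - 2 \right)} - 112 \log{\left(u - 1 \right)} - 26 \log{\left(u + 2 \right)} - 156}{48 \left(u - 2\right)} + C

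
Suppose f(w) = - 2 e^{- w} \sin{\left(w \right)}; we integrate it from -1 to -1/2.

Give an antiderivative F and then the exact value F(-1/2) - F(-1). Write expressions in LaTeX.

Antiderivative: F(w) = \left(\sin{\left(w \right)} + \cos{\left(w \right)}\right) e^{- w}; value = - e \cos{\left(1 \right)} - e^{\frac{1}{2}} \sin{\left(\frac{1}{2} \right)} + e^{\frac{1}{2}} \cos{\left(\frac{1}{2} \right)} + e \sin{\left(1 \right)}

Any candidate F(w) must reproduce f(w) exactly when differentiated.
F(w) = \left(\sin{\left(w \right)} + \cos{\left(w \right)}\right) e^{- w} is an antiderivative of f.
Check: d/dw[\left(\sin{\left(w \right)} + \cos{\left(w \right)}\right) e^{- w}] = - 2 e^{- w} \sin{\left(w \right)} = f(w).
F(-1/2) = - e^{\frac{1}{2}} \sin{\left(\frac{1}{2} \right)} + e^{\frac{1}{2}} \cos{\left(\frac{1}{2} \right)}; F(-1) = - e \sin{\left(1 \right)} + e \cos{\left(1 \right)}.
Integral = F(-1/2) - F(-1) = - e \cos{\left(1 \right)} - e^{\frac{1}{2}} \sin{\left(\frac{1}{2} \right)} + e^{\frac{1}{2}} \cos{\left(\frac{1}{2} \right)} + e \sin{\left(1 \right)}.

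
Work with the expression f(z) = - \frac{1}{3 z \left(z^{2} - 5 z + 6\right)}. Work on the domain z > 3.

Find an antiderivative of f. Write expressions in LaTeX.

Factor the denominator (3 z \left(z - 3\right) \left(z - 2\right)) and decompose: f = \frac{1}{6 \left(z - 2\right)} - \frac{1}{9 \left(z - 3\right)} - \frac{1}{18 z}; each piece integrates to a log, atan, or power term.
Check: d/dz[\frac{- \log{\left(z \right)} - 2 \log{\left(z - 3 \right)} + 3 \log{\left(z - 2 \right)}}{18}] = - \frac{1}{3 z^{3} - 15 z^{2} + 18 z}, which equals f(z).

An antiderivative is F(z) = \frac{- \log{\left(z \right)} - 2 \log{\left(z - 3 \right)} + 3 \log{\left(z - 2 \right)}}{18}.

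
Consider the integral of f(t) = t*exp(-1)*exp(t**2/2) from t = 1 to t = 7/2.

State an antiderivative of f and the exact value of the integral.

The substitution u = t**2/2 - 1 works: f is exactly (dF/du)*(du/dt) for that inner function.
F(t) = exp(-1)*exp(t**2/2) is an antiderivative of f.
Check: d/dt[exp(-1)*exp(t**2/2)] = t*exp(-1)*exp(t**2/2) = f(t).
F(7/2) = exp(41/8); F(1) = exp(-1/2).
Integral = F(7/2) - F(1) = -exp(-1/2) + exp(41/8).

Antiderivative: F(t) = exp(-1)*exp(t**2/2); value = -exp(-1/2) + exp(41/8)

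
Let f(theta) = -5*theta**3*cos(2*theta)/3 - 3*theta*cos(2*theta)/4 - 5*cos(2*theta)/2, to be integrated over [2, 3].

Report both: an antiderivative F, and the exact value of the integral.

The integrand splits into summands that can be handled one at a time.
F(theta) = -5*theta**3*sin(2*theta)/6 - 5*theta**2*cos(2*theta)/4 + 7*theta*sin(2*theta)/8 - 5*sin(2*theta)/4 + 7*cos(2*theta)/16 is an antiderivative of f.
Check: d/dtheta[-5*theta**3*sin(2*theta)/6 - 5*theta**2*cos(2*theta)/4 + 7*theta*sin(2*theta)/8 - 5*sin(2*theta)/4 + 7*cos(2*theta)/16] = -5*theta**3*cos(2*theta)/3 - 3*theta*cos(2*theta)/4 - 5*cos(2*theta)/2 = f(theta).
F(3) = -173*cos(6)/16 - 169*sin(6)/8; F(2) = -73*cos(4)/16 - 37*sin(4)/6.
Integral = F(3) - F(2) = -173*cos(6)/16 + 37*sin(4)/6 + 73*cos(4)/16 - 169*sin(6)/8.

Antiderivative: F(theta) = -5*theta**3*sin(2*theta)/6 - 5*theta**2*cos(2*theta)/4 + 7*theta*sin(2*theta)/8 - 5*sin(2*theta)/4 + 7*cos(2*theta)/16; value = -173*cos(6)/16 + 37*sin(4)/6 + 73*cos(4)/16 - 169*sin(6)/8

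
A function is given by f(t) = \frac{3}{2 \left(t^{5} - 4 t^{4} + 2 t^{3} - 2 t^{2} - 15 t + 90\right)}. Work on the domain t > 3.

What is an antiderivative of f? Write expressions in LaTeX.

An antiderivative is F(t) = \frac{- 198 \left(t - 3\right) \log{\left(t - 3 \right)} + 98 \left(t - 3\right) \log{\left(t + 2 \right)} + 50 \left(t - 3\right) \log{\left(t^{2} + 5 \right)} + 95 \sqrt{5} \left(t - 3\right) \operatorname{atan}{\left(\frac{\sqrt{5} t}{5} \right)} - 315}{14700 \left(t - 3\right)}.

The denominator factors as 2 \left(t - 3\right)^{2} \left(t + 2\right) \left(t^{2} + 5\right); partial fractions split f into directly integrable pieces: \frac{4 t + 19}{588 \left(t^{2} + 5\right)} + \frac{1}{150 \left(t + 2\right)} - \frac{33}{2450 \left(t - 3\right)} + \frac{3}{140 \left(t - 3\right)^{2}}.
Check: d/dt[\frac{- 198 \left(t - 3\right) \log{\left(t - 3 \right)} + 98 \left(t - 3\right) \log{\left(t + 2 \right)} + 50 \left(t - 3\right) \log{\left(t^{2} + 5 \right)} + 95 \sqrt{5} \left(t - 3\right) \operatorname{atan}{\left(\frac{\sqrt{5} t}{5} \right)} - 315}{14700 \left(t - 3\right)}] = \frac{3}{2 t^{5} - 8 t^{4} + 4 t^{3} - 4 t^{2} - 30 t + 180}, which equals f(t).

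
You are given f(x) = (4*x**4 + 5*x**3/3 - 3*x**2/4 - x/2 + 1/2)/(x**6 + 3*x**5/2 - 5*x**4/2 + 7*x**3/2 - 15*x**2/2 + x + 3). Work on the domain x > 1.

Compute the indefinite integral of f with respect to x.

F(x) = (266475*x*log(x - 1) + 20416*x*log(x + 1/2) - 266571*x*log(x + 3) - 10160*x*log(x**2 + 2) + 268960*sqrt(2)*x*atan(sqrt(2)*x/2) - 266475*log(x - 1) - 20416*log(x + 1/2) + 266571*log(x + 3) + 10160*log(x**2 + 2) - 268960*sqrt(2)*atan(sqrt(2)*x/2) - 116820)/(427680*(x - 1)) + C

Factor the denominator (6*(x - 1)**2*(x + 3)*(2*x + 1)*(x**2 + 2)) and decompose: f = -(127*x - 3362)/(2673*(x**2 + 2)) + 116/(1215*(2*x + 1)) - 1097/(1760*(x + 3)) + 1615/(2592*(x - 1)) + 59/(216*(x - 1)**2); each piece integrates to a log, atan, or power term.
Check: d/dx[(266475*x*log(x - 1) + 20416*x*log(x + 1/2) - 266571*x*log(x + 3) - 10160*x*log(x**2 + 2) + 268960*sqrt(2)*x*atan(sqrt(2)*x/2) - 266475*log(x - 1) - 20416*log(x + 1/2) + 266571*log(x + 3) + 10160*log(x**2 + 2) - 268960*sqrt(2)*atan(sqrt(2)*x/2) - 116820)/(427680*(x - 1))] = (48*x**4 + 20*x**3 - 9*x**2 - 6*x + 6)/(12*x**6 + 18*x**5 - 30*x**4 + 42*x**3 - 90*x**2 + 12*x + 36), which equals f(x).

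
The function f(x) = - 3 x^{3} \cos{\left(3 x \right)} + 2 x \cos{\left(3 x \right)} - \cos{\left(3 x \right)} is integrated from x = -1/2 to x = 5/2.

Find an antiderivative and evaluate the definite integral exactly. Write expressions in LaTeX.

Antiderivative: F(x) = - \frac{9 x^{3} \sin{\left(3 x \right)} + 9 x^{2} \cos{\left(3 x \right)} - 12 x \sin{\left(3 x \right)} + 3 \sin{\left(3 x \right)} - 4 \cos{\left(3 x \right)}}{9}; value = - \frac{101 \sin{\left(\frac{15}{2} \right)}}{8} - \frac{209 \cos{\left(\frac{15}{2} \right)}}{36} - \frac{7 \sin{\left(\frac{3}{2} \right)}}{8} - \frac{7 \cos{\left(\frac{3}{2} \right)}}{36}

Integrate term by term and add the pieces.
F(x) = - \frac{9 x^{3} \sin{\left(3 x \right)} + 9 x^{2} \cos{\left(3 x \right)} - 12 x \sin{\left(3 x \right)} + 3 \sin{\left(3 x \right)} - 4 \cos{\left(3 x \right)}}{9} is an antiderivative of f.
Check: d/dx[- \frac{9 x^{3} \sin{\left(3 x \right)} + 9 x^{2} \cos{\left(3 x \right)} - 12 x \sin{\left(3 x \right)} + 3 \sin{\left(3 x \right)} - 4 \cos{\left(3 x \right)}}{9}] = - 3 x^{3} \cos{\left(3 x \right)} + 2 x \cos{\left(3 x \right)} - \cos{\left(3 x \right)} = f(x).
F(5/2) = - \frac{101 \sin{\left(\frac{15}{2} \right)}}{8} - \frac{209 \cos{\left(\frac{15}{2} \right)}}{36}; F(-1/2) = \frac{7 \cos{\left(\frac{3}{2} \right)}}{36} + \frac{7 \sin{\left(\frac{3}{2} \right)}}{8}.
Integral = F(5/2) - F(-1/2) = - \frac{101 \sin{\left(\frac{15}{2} \right)}}{8} - \frac{209 \cos{\left(\frac{15}{2} \right)}}{36} - \frac{7 \sin{\left(\frac{3}{2} \right)}}{8} - \frac{7 \cos{\left(\frac{3}{2} \right)}}{36}.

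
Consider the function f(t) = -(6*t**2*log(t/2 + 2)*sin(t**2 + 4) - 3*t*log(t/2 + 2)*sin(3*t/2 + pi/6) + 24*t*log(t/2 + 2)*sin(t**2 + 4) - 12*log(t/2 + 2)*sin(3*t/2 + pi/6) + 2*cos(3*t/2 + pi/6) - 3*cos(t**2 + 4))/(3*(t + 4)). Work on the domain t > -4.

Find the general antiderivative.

f has the shape u'v + uv' for u = -2*cos(3*t/2 + pi/6)/3 + cos(t**2 + 4) and v = log(t/2 + 2) — it is the derivative of the product u*v.
Check: d/dt[-(2*cos(3*t/2 + pi/6) - 3*cos(t**2 + 4))*log(t/2 + 2)/3] = (-6*t**2*log(t/2 + 2)*sin(t**2 + 4) + 3*t*log(t/2 + 2)*sin(3*t/2 + pi/6) - 24*t*log(t/2 + 2)*sin(t**2 + 4) + 12*log(t/2 + 2)*sin(3*t/2 + pi/6) - 2*cos(3*t/2 + pi/6) + 3*cos(t**2 + 4))/(3*t + 12), which equals f(t).

F(t) = -(2*cos(3*t/2 + pi/6) - 3*cos(t**2 + 4))*log(t/2 + 2)/3 + C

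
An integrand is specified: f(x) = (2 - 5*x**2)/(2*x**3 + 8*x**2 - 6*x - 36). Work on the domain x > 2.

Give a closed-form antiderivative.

An antiderivative is F(x) = -9*log(x - 2)/25 - 107*log(x + 3)/50 - 43/(10*x + 30).

The denominator factors as 2*(x - 2)*(x + 3)**2; partial fractions split f into directly integrable pieces: -107/(50*(x + 3)) + 43/(10*(x + 3)**2) - 9/(25*(x - 2)).
Check: d/dx[-9*log(x - 2)/25 - 107*log(x + 3)/50 - 43/(10*x + 30)] = (2 - 5*x**2)/(2*x**3 + 8*x**2 - 6*x - 36) = f(x).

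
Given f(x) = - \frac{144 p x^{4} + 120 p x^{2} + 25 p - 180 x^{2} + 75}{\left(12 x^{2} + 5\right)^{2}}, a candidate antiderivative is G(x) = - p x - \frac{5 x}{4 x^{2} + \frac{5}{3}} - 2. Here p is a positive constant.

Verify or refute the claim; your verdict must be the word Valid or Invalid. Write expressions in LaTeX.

d/dx[G] = \frac{- 144 p x^{4} - 120 p x^{2} - 25 p + 180 x^{2} - 75}{144 x^{4} + 120 x^{2} + 25}
This equals f(x) exactly, so the claim holds.

Valid - the claim checks out under differentiation.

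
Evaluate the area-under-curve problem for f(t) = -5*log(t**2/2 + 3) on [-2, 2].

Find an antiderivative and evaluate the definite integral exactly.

A first test for any F(t): its t-derivative must equal f(t) identically.
F(t) = -5*(t*log(t**2/2 + 3) - 2*t + 2*sqrt(6)*atan(sqrt(6)*t/6)) is an antiderivative of f.
Check: d/dt[-5*(t*log(t**2/2 + 3) - 2*t + 2*sqrt(6)*atan(sqrt(6)*t/6))] = -5*log(t**2/2 + 3) = f(t).
F(2) = -10*sqrt(6)*atan(sqrt(6)/3) - 10*log(5) + 20; F(-2) = -20 + 10*log(5) + 10*sqrt(6)*atan(sqrt(6)/3).
Integral = F(2) - F(-2) = -20*sqrt(6)*atan(sqrt(6)/3) - 20*log(5) + 40.

Antiderivative: F(t) = -5*(t*log(t**2/2 + 3) - 2*t + 2*sqrt(6)*atan(sqrt(6)*t/6)); value = -20*sqrt(6)*atan(sqrt(6)/3) - 20*log(5) + 40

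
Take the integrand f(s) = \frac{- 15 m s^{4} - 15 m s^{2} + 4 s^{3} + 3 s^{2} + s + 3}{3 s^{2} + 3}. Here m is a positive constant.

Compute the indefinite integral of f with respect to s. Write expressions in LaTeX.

Any candidate F(s) must reproduce f(s) exactly when differentiated.
Check: d/ds[\frac{- 10 m s^{3} + 4 s^{2} + 6 s - 3 \log{\left(3 s^{2} + 3 \right)}}{6}] = \frac{- 15 m s^{4} - 15 m s^{2} + 4 s^{3} + 3 s^{2} + s + 3}{3 s^{2} + 3} = f(s).

F(s) = \frac{- 10 m s^{3} + 4 s^{2} + 6 s - 3 \log{\left(3 s^{2} + 3 \right)}}{6} + C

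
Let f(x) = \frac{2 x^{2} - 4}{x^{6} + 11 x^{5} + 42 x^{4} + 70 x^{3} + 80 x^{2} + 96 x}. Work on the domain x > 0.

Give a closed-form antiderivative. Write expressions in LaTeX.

An antiderivative is F(x) = - \frac{\log{\left(x \right)}}{24} - \frac{14 \log{\left(x + 3 \right)}}{33} + \frac{283 \log{\left(x + 4 \right)}}{648} + \frac{13 \log{\left(x^{2} + 2 \right)}}{891} + \frac{38 \sqrt{2} \operatorname{atan}{\left(\frac{\sqrt{2} x}{2} \right)}}{891} - \frac{7}{18 x + 72}.

The denominator factors as x \left(x + 3\right) \left(x + 4\right)^{2} \left(x^{2} + 2\right); partial fractions split f into directly integrable pieces: \frac{2 \left(13 x + 38\right)}{891 \left(x^{2} + 2\right)} + \frac{283}{648 \left(x + 4\right)} + \frac{7}{18 \left(x + 4\right)^{2}} - \frac{14}{33 \left(x + 3\right)} - \frac{1}{24 x}.
Check: d/dx[- \frac{\log{\left(x \right)}}{24} - \frac{14 \log{\left(x + 3 \right)}}{33} + \frac{283 \log{\left(x + 4 \right)}}{648} + \frac{13 \log{\left(x^{2} + 2 \right)}}{891} + \frac{38 \sqrt{2} \operatorname{atan}{\left(\frac{\sqrt{2} x}{2} \right)}}{891} - \frac{7}{18 x + 72}] = \frac{2 x^{2} - 4}{x^{6} + 11 x^{5} + 42 x^{4} + 70 x^{3} + 80 x^{2} + 96 x} = f(x).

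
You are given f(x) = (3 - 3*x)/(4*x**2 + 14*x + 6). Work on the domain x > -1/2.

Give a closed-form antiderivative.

Factor the denominator (2*(x + 3)*(2*x + 1)) and decompose: f = 9/(10*(2*x + 1)) - 6/(5*(x + 3)); each piece integrates to a log, atan, or power term.
Check: d/dx[9*log(x + 1/2)/20 - 6*log(x + 3)/5] = (3 - 3*x)/(4*x**2 + 14*x + 6) = f(x).

An antiderivative is F(x) = 9*log(x + 1/2)/20 - 6*log(x + 3)/5.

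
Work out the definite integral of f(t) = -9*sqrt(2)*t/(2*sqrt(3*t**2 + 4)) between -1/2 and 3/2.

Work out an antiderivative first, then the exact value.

Antiderivative: F(t) = -3*sqrt(3*t**2/2 + 2); value = -3*sqrt(86)/4 + 3*sqrt(38)/4

The substitution u = 3*t**2/2 + 2 works: f is exactly (dF/du)*(du/dt) for that inner function.
F(t) = -3*sqrt(3*t**2/2 + 2) is an antiderivative of f.
Check: d/dt[-3*sqrt(3*t**2/2 + 2)] = -9*sqrt(2)*t/(2*sqrt(3*t**2 + 4)) = f(t).
F(3/2) = -3*sqrt(86)/4; F(-1/2) = -3*sqrt(38)/4.
Integral = F(3/2) - F(-1/2) = -3*sqrt(86)/4 + 3*sqrt(38)/4.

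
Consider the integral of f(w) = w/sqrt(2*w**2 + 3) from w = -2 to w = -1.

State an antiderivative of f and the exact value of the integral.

f matches the chain-rule pattern g'(h)*h' with inner function h(w) = 2*w**2 + 3; substituting u = h(w) collapses the integral.
F(w) = sqrt(2*w**2 + 3)/2 is an antiderivative of f.
Check: d/dw[sqrt(2*w**2 + 3)/2] = w/sqrt(2*w**2 + 3) = f(w).
F(-1) = sqrt(5)/2; F(-2) = sqrt(11)/2.
Integral = F(-1) - F(-2) = -sqrt(11)/2 + sqrt(5)/2.

Antiderivative: F(w) = sqrt(2*w**2 + 3)/2; value = -sqrt(11)/2 + sqrt(5)/2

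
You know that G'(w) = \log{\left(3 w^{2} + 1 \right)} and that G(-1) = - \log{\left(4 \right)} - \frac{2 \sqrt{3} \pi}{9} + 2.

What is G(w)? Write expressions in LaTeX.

G(w) = w \log{\left(3 w^{2} + 1 \right)} - 2 w + \frac{2 \sqrt{3} \operatorname{atan}{\left(\sqrt{3} w \right)}}{3}

The proposed G(w) is checked by its d/dw: the result must match the given G'(w).
A general antiderivative is w \log{\left(3 w^{2} + 1 \right)} - 2 w + \frac{2 \sqrt{3} \operatorname{atan}{\left(\sqrt{3} w \right)}}{3} + C.
The condition gives C = - \log{\left(4 \right)} - \frac{2 \sqrt{3} \pi}{9} + 2 - (- \log{\left(4 \right)} - \frac{2 \sqrt{3} \pi}{9} + 2) = 0.
So G(w) = w \log{\left(3 w^{2} + 1 \right)} - 2 w + \frac{2 \sqrt{3} \operatorname{atan}{\left(\sqrt{3} w \right)}}{3}.
Check: d/dw[w \log{\left(3 w^{2} + 1 \right)} - 2 w + \frac{2 \sqrt{3} \operatorname{atan}{\left(\sqrt{3} w \right)}}{3}] = \log{\left(3 w^{2} + 1 \right)} = G'(w).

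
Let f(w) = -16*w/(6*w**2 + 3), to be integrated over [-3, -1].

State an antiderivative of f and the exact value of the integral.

f matches the chain-rule pattern g'(h)*h' with inner function h(w) = 2*w**2 + 1; substituting u = h(w) collapses the integral.
F(w) = -4*log(2*w**2 + 1)/3 is an antiderivative of f.
Check: d/dw[-4*log(2*w**2 + 1)/3] = -16*w/(6*w**2 + 3) = f(w).
F(-1) = -4*log(3)/3; F(-3) = -4*log(19)/3.
Integral = F(-1) - F(-3) = -4*log(3)/3 + 4*log(19)/3.

Antiderivative: F(w) = -4*log(2*w**2 + 1)/3; value = -4*log(3)/3 + 4*log(19)/3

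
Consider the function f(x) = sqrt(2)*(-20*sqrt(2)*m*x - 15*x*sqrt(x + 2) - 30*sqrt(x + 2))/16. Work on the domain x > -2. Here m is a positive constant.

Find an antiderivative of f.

Recover f(x) by differentiating a candidate F(x); any mismatch rules it out.
Check: d/dx[(-10*m*x**2 - 3*sqrt(2)*(x + 2)**(5/2))/8] = -5*m*x/2 - 15*sqrt(2)*x*sqrt(x + 2)/16 - 15*sqrt(2)*sqrt(x + 2)/8, which equals f(x).

An antiderivative is F(x) = (-10*m*x**2 - 3*sqrt(2)*(x + 2)**(5/2))/8.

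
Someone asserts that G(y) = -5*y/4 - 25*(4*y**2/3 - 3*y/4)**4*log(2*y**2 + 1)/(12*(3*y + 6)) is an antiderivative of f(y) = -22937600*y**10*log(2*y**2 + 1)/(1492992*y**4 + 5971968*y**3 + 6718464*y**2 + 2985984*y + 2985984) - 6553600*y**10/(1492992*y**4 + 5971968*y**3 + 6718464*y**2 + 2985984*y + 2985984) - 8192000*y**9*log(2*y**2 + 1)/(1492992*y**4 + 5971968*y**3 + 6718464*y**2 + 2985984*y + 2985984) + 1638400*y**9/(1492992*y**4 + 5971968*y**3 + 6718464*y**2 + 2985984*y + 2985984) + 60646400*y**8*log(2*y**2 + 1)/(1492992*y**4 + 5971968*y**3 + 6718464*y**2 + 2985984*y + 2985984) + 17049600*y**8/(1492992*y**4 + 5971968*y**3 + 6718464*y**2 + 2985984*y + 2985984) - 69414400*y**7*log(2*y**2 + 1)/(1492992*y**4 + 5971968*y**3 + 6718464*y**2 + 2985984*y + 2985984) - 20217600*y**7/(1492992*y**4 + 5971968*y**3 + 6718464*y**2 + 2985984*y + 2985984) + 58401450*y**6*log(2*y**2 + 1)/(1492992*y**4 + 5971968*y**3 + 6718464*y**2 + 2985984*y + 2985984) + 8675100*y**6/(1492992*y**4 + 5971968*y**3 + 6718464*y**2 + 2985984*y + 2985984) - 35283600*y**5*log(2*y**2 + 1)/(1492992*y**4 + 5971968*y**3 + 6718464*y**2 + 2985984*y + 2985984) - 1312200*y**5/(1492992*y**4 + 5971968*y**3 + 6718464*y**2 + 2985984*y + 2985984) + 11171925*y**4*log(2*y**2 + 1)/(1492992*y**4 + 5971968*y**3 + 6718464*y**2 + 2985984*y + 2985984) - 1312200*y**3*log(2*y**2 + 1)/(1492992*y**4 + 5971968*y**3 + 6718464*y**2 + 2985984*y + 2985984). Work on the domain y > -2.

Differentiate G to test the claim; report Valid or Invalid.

d/dy[G] = (-22937600*y**10*log(2*y**2 + 1) - 6553600*y**10 - 8192000*y**9*log(2*y**2 + 1) + 1638400*y**9 + 60646400*y**8*log(2*y**2 + 1) + 17049600*y**8 - 69414400*y**7*log(2*y**2 + 1) - 20217600*y**7 + 58401450*y**6*log(2*y**2 + 1) + 8675100*y**6 - 35283600*y**5*log(2*y**2 + 1) - 1312200*y**5 + 11171925*y**4*log(2*y**2 + 1) - 1866240*y**4 - 1312200*y**3*log(2*y**2 + 1) - 7464960*y**3 - 8398080*y**2 - 3732480*y - 3732480)/(1492992*y**4 + 5971968*y**3 + 6718464*y**2 + 2985984*y + 2985984)
d/dy[G] - f(y) = -5/4 != 0.

Invalid: d/dy[G] - f = -5/4, which is not 0.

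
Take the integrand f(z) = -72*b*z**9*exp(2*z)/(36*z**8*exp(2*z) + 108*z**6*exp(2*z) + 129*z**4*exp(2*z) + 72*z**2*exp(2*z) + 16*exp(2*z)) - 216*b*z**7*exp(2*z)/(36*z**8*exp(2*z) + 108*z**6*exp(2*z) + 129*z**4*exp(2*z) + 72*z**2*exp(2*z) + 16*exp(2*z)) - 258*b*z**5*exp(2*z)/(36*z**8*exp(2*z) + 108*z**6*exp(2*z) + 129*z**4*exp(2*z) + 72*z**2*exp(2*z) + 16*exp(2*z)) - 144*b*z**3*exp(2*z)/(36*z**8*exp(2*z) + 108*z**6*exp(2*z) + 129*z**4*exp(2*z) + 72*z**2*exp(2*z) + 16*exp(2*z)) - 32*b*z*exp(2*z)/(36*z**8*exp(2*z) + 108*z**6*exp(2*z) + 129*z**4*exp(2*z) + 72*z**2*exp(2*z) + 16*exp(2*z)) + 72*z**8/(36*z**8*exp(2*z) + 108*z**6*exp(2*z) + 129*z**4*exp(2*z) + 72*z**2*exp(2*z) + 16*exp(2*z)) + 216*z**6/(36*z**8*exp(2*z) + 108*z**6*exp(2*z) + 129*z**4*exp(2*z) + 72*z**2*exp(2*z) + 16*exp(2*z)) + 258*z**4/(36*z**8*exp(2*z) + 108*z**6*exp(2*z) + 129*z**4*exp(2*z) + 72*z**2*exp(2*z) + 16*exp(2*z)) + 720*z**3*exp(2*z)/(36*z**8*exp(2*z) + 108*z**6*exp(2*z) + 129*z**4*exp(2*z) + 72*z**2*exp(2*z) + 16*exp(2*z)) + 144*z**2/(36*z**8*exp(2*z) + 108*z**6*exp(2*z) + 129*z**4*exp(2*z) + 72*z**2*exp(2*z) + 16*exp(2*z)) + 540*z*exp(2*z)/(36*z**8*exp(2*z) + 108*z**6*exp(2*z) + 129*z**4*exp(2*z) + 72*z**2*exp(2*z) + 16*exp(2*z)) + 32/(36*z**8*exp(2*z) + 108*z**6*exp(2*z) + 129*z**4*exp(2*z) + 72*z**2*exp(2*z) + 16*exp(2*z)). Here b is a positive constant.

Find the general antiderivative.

Integrate term by term and add the pieces.
Check: d/dz[-b*z**2 - exp(-2*z) - 5/(z**4 + 3*z**2/2 + 2/3)] = (-72*b*z**9*exp(2*z) - 216*b*z**7*exp(2*z) - 258*b*z**5*exp(2*z) - 144*b*z**3*exp(2*z) - 32*b*z*exp(2*z) + 72*z**8 + 216*z**6 + 258*z**4 + 720*z**3*exp(2*z) + 144*z**2 + 540*z*exp(2*z) + 32)/(36*z**8*exp(2*z) + 108*z**6*exp(2*z) + 129*z**4*exp(2*z) + 72*z**2*exp(2*z) + 16*exp(2*z)), which equals f(z).

F(z) = -b*z**2 - exp(-2*z) - 5/(z**4 + 3*z**2/2 + 2/3) + C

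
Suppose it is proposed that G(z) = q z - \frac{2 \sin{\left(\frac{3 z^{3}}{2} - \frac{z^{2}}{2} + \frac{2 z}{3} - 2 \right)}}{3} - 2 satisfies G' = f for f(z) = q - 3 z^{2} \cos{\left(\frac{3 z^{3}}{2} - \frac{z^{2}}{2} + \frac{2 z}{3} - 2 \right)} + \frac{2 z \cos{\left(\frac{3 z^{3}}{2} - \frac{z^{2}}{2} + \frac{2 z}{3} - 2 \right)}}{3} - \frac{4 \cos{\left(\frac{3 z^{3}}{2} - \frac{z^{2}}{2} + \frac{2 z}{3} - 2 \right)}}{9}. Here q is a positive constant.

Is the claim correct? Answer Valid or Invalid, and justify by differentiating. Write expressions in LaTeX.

d/dz[G] = q - 3 z^{2} \cos{\left(\frac{3 z^{3}}{2} - \frac{z^{2}}{2} + \frac{2 z}{3} - 2 \right)} + \frac{2 z \cos{\left(\frac{3 z^{3}}{2} - \frac{z^{2}}{2} + \frac{2 z}{3} - 2 \right)}}{3} - \frac{4 \cos{\left(\frac{3 z^{3}}{2} - \frac{z^{2}}{2} + \frac{2 z}{3} - 2 \right)}}{9}
This equals f(z) exactly, so the claim holds.

Valid. The derivative of G reproduces f.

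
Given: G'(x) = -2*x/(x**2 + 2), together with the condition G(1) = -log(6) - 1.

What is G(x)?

G'(x) matches the chain-rule pattern g'(h)*h' with inner function h(x) = 2*x**2 + 4; substituting u = h(x) collapses the integral.
A general antiderivative is -log(2*x**2 + 4) + C.
The condition gives C = -log(6) - 1 - (-log(6)) = -1.
So G(x) = -log(2*x**2 + 4) - 1.
Check: d/dx[-log(2*x**2 + 4) - 1] = -2*x/(x**2 + 2) = G'(x).

G(x) = -log(2*x**2 + 4) - 1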